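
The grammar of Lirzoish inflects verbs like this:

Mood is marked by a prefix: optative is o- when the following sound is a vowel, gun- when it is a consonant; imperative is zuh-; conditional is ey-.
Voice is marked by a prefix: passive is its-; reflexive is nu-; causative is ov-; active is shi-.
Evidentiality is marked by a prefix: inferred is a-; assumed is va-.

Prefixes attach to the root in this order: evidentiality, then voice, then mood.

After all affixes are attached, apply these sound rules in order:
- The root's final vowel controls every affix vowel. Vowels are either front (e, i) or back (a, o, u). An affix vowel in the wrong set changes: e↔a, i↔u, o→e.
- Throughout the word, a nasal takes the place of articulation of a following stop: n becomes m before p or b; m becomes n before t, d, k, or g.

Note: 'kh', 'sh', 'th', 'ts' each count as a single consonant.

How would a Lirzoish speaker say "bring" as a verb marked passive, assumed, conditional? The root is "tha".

Attach evidentiality assumed va- → vatha.
Attach voice passive its- → itsvatha.
Attach mood conditional ey- → eyitsvatha.
Apply vowel harmony: eyitsvatha → ayutsvatha.
Nasal assimilation: no change.

ayutsvatha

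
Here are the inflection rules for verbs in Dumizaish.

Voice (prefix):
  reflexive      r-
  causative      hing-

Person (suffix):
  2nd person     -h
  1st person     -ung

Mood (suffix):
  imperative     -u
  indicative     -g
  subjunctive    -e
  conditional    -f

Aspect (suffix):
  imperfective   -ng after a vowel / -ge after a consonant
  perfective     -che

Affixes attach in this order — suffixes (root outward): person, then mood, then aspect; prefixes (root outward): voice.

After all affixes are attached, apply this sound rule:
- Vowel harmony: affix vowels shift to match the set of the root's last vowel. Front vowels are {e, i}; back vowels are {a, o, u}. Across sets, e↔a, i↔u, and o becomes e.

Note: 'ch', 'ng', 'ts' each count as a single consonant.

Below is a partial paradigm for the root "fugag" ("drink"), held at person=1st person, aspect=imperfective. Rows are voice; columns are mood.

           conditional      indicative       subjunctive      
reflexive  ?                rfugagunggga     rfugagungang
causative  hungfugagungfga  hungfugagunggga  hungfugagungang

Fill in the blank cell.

rfugagungfga

Attach person 1st person -ung → fugagung.
Attach voice reflexive r- → rfugagung.
Attach mood conditional -f → rfugagungf.
Attach aspect imperfective -ge (after consonant 'f') → rfugagungfge.
Apply vowel harmony: rfugagungfge → rfugagungfga.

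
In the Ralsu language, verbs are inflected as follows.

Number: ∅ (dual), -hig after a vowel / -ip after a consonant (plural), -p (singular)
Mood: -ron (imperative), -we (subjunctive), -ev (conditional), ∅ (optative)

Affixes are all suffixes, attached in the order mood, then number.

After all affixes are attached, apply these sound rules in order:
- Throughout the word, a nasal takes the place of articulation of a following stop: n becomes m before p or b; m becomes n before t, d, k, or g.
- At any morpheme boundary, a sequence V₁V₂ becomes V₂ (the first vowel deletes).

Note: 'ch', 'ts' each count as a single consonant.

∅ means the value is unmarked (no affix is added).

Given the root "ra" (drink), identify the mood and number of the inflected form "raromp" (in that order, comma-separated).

Segment: ra-ron-p.
mood: -ron → imperative.
number: -p → singular.

imperative, singular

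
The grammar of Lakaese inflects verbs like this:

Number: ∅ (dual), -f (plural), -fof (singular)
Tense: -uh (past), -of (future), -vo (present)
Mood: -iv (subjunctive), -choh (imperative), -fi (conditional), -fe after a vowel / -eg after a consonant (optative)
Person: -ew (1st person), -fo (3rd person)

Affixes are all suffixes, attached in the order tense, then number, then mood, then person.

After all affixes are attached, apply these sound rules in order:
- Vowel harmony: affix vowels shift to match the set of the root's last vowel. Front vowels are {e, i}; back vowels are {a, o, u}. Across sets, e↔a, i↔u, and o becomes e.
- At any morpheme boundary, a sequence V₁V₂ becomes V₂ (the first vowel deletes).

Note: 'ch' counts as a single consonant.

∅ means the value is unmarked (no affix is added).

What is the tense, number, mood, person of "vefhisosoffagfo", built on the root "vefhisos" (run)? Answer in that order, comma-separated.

Segment: vefhisos-of-f-eg-fo.
tense: -of → future.
number: -f → plural.
mood: -fe/eg → optative.
person: -fo → 3rd person.

future, plural, optative, 3rd person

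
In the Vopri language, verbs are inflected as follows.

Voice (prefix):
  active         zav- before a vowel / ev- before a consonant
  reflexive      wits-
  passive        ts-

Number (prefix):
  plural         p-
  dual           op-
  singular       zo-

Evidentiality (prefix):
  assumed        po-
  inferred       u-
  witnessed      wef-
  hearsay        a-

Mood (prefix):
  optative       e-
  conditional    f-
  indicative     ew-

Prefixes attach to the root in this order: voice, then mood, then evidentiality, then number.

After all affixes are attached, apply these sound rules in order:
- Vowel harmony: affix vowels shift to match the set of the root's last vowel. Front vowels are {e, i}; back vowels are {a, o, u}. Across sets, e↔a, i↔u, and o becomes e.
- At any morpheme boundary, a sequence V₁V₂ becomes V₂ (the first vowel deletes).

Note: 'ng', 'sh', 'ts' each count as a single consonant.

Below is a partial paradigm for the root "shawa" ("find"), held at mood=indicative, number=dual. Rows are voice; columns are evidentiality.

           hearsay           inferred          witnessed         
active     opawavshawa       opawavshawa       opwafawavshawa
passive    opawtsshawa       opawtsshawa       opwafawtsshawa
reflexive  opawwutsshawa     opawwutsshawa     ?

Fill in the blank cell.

opwafawwutsshawa

Attach voice reflexive wits- → witsshawa.
Attach mood indicative ew- → ewwitsshawa.
Attach evidentiality witnessed wef- → wefewwitsshawa.
Attach number dual op- → opwefewwitsshawa.
Apply vowel harmony: opwefewwitsshawa → opwafawwutsshawa.
Vowel deletion: no change.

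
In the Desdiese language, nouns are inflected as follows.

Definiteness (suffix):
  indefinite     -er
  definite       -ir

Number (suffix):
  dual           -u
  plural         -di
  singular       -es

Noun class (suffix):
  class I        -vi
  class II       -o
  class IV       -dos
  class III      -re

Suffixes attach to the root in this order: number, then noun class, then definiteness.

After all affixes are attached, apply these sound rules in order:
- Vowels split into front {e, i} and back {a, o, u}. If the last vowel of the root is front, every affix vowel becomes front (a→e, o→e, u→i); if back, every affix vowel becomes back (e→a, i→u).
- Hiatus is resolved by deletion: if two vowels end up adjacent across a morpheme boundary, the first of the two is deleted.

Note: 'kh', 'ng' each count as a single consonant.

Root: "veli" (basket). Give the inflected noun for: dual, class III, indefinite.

velirer

Attach number dual -u → veliu.
Attach noun class class III -re → veliure.
Attach definiteness indefinite -er → veliureer.
Apply vowel harmony: veliureer → veliireer.
Apply vowel deletion: veliireer → velirer.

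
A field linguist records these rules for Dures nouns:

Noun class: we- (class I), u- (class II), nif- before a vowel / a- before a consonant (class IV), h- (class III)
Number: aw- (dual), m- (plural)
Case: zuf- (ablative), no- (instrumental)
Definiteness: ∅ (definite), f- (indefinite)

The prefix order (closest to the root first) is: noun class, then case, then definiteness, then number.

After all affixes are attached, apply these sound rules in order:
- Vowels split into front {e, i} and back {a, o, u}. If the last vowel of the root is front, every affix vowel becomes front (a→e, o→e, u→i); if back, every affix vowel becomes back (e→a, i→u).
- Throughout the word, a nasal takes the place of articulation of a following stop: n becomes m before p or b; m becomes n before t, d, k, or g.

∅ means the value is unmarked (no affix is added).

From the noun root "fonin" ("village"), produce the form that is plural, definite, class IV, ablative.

Attach noun class class IV a- (before consonant 'f') → afonin.
Attach case ablative zuf- → zufafonin.
definiteness = definite: zero marking, form stays zufafonin.
Attach number plural m- → mzufafonin.
Apply vowel harmony: mzufafonin → mzifefonin.
Nasal assimilation: no change.

mzifefonin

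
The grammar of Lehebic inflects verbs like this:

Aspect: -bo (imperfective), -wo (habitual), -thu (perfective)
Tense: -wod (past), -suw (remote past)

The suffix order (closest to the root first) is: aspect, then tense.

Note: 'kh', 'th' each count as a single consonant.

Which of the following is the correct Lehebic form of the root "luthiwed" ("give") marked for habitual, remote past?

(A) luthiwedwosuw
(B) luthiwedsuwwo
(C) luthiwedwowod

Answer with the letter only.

A

Attach aspect habitual -wo → luthiwedwo.
Attach tense remote past -suw → luthiwedwosuw.
So the correct form is luthiwedwosuw, option (A).
(C) luthiwedwowod is wrong: it uses past instead of remote past for tense.
(B) luthiwedsuwwo is wrong: it has the affixes in the wrong order.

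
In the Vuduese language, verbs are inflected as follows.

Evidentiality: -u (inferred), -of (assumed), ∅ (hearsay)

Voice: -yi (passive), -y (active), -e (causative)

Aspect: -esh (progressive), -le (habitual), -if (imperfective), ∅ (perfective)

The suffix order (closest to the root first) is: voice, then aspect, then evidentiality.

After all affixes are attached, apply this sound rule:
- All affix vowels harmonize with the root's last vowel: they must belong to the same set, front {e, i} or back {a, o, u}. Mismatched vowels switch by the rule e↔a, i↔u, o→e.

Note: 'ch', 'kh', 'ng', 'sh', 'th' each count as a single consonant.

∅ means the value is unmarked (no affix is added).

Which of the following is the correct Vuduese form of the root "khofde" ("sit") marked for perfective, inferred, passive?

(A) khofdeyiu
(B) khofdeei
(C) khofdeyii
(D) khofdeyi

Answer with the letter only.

Attach voice passive -yi → khofdeyi.
aspect = perfective: zero marking, form stays khofdeyi.
Attach evidentiality inferred -u → khofdeyiu.
Apply vowel harmony: khofdeyiu → khofdeyii.
So the correct form is khofdeyii, option (C).
(D) khofdeyi is wrong: it uses active instead of passive for voice.
(A) khofdeyiu is wrong: it fails to apply the sound rule(s).
(B) khofdeei is wrong: it uses causative instead of passive for voice.

C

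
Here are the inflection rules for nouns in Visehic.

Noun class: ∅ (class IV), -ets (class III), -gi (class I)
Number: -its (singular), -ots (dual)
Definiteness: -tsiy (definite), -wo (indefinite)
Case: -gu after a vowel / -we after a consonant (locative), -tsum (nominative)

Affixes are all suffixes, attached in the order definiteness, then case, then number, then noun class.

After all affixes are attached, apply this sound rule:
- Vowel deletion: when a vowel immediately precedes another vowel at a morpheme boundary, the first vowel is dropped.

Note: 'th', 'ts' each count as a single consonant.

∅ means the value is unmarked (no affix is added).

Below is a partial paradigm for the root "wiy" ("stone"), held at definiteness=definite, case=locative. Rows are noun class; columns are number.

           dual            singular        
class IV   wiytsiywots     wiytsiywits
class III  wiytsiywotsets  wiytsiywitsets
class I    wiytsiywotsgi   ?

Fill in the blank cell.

Attach definiteness definite -tsiy → wiytsiy.
Attach case locative -we (after consonant 'y') → wiytsiywe.
Attach number singular -its → wiytsiyweits.
Attach noun class class I -gi → wiytsiyweitsgi.
Apply vowel deletion: wiytsiyweitsgi → wiytsiywitsgi.

wiytsiywitsgi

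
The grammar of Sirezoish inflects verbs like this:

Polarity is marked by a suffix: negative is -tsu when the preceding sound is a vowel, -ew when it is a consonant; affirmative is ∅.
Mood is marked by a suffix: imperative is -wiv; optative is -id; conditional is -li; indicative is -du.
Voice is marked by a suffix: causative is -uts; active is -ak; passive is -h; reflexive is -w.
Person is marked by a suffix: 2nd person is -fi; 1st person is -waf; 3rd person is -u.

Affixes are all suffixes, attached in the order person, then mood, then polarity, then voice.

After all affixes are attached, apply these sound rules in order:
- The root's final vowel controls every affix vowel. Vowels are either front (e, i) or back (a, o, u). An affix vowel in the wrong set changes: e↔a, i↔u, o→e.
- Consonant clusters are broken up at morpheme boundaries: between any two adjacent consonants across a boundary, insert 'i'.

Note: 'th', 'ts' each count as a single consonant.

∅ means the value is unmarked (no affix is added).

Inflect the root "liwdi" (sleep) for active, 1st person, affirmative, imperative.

Attach person 1st person -waf → liwdiwaf.
Attach mood imperative -wiv → liwdiwafwiv.
polarity = affirmative: zero marking, form stays liwdiwafwiv.
Attach voice active -ak → liwdiwafwivak.
Apply vowel harmony: liwdiwafwivak → liwdiwefwivek.
Apply epenthesis: liwdiwefwivek → liwdiwefiwivek.

liwdiwefiwivek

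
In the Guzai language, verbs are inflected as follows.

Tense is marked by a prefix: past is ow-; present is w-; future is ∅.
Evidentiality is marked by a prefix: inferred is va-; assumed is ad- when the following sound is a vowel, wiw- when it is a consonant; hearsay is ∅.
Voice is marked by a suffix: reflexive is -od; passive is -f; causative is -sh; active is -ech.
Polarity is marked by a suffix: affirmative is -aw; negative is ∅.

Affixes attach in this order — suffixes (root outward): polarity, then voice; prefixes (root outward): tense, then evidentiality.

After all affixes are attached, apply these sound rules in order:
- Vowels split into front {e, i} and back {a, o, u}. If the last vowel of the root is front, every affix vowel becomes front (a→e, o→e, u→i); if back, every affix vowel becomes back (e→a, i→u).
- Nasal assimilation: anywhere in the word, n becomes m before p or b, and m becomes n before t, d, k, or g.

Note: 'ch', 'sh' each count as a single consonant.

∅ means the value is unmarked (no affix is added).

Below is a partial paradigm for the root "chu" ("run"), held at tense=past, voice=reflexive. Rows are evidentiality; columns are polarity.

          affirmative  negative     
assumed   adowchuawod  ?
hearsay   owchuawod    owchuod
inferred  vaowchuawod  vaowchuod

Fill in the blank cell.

polarity = negative: zero marking, form stays chu.
Attach tense past ow- → owchu.
Attach evidentiality assumed ad- (before vowel 'o') → adowchu.
Attach voice reflexive -od → adowchuod.
Vowel harmony: no change.
Nasal assimilation: no change.

adowchuod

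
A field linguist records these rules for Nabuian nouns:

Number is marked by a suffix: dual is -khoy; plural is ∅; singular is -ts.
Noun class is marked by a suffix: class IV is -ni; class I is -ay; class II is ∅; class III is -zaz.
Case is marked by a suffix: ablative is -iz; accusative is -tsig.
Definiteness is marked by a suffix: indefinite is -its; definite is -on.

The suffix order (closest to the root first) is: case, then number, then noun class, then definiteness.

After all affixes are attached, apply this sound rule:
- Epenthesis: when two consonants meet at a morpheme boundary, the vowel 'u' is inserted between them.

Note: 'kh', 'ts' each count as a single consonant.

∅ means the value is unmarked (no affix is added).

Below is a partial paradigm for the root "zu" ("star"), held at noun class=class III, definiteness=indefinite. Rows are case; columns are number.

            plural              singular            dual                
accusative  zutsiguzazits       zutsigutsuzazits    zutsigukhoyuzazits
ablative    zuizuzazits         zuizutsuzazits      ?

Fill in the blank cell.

zuizukhoyuzazits

Attach case ablative -iz → zuiz.
Attach number dual -khoy → zuizkhoy.
Attach noun class class III -zaz → zuizkhoyzaz.
Attach definiteness indefinite -its → zuizkhoyzazits.
Apply epenthesis: zuizkhoyzazits → zuizukhoyuzazits.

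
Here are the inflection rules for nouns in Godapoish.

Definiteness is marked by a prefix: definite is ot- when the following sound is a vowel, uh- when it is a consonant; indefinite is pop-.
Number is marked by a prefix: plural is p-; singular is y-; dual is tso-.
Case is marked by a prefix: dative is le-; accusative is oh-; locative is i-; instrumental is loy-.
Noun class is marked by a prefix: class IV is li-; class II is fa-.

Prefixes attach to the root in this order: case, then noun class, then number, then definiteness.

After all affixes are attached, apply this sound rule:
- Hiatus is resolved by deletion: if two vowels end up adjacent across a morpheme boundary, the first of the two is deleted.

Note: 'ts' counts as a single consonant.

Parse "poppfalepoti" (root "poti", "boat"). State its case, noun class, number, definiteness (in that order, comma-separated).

dative, class II, plural, indefinite

Segment: pop-p-fa-le-poti.
case: le- → dative.
noun class: fa- → class II.
number: p- → plural.
definiteness: pop- → indefinite.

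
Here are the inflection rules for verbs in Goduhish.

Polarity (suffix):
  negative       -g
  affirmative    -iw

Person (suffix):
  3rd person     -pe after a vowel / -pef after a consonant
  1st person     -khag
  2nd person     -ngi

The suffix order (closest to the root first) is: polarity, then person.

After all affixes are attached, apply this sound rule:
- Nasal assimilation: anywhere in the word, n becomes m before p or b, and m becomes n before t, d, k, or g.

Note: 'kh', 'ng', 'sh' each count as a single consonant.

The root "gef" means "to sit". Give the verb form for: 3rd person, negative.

gefgpef

Attach polarity negative -g → gefg.
Attach person 3rd person -pef (after consonant 'g') → gefgpef.
Nasal assimilation: no change.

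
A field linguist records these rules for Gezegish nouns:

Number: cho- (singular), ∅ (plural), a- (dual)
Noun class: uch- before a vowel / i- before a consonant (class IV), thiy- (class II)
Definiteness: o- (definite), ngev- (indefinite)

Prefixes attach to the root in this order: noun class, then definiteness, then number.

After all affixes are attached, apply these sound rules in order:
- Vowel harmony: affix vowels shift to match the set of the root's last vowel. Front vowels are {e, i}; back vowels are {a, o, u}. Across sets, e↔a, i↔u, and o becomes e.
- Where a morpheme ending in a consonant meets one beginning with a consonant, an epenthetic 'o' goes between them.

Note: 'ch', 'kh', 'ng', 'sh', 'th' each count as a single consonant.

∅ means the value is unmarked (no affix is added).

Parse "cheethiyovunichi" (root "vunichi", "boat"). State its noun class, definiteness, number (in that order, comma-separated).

class II, definite, singular

Segment: cho-o-thiy-vunichi.
noun class: thiy- → class II.
definiteness: o- → definite.
number: cho- → singular.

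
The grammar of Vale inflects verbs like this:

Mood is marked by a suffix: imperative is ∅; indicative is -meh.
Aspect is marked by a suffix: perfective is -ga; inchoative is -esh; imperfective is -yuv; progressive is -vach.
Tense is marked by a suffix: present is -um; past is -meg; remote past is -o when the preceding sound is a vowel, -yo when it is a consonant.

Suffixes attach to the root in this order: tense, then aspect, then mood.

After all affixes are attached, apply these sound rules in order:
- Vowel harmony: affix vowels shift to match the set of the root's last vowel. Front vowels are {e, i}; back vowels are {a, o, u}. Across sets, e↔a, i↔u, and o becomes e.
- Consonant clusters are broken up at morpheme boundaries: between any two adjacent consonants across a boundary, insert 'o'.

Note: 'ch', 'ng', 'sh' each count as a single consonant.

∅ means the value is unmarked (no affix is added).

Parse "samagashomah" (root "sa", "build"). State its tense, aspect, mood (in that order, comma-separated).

Segment: sa-meg-esh-meh.
tense: -meg → past.
aspect: -esh → inchoative.
mood: -meh → indicative.

past, inchoative, indicative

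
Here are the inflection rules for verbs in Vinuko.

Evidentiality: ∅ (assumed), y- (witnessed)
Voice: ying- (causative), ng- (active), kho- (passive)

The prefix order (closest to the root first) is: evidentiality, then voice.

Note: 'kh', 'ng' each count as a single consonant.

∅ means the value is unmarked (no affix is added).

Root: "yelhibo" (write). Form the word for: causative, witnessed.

Attach evidentiality witnessed y- → yyelhibo.
Attach voice causative ying- → yingyyelhibo.

yingyyelhibo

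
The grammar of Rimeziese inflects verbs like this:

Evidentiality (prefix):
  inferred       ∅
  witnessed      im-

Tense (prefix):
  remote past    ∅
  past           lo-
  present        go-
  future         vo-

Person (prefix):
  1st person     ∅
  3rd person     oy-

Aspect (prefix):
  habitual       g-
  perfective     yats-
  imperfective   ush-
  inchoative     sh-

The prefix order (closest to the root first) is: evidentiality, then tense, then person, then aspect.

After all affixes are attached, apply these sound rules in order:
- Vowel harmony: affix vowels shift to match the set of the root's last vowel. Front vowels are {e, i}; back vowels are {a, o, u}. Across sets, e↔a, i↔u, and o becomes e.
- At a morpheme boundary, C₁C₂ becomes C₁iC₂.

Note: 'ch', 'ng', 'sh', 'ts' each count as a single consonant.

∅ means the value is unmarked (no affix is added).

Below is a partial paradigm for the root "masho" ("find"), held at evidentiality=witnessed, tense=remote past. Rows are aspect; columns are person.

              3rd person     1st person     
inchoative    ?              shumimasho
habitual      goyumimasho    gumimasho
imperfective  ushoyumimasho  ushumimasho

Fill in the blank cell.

shoyumimasho

Attach evidentiality witnessed im- → immasho.
tense = remote past: zero marking, form stays immasho.
Attach person 3rd person oy- → oyimmasho.
Attach aspect inchoative sh- → shoyimmasho.
Apply vowel harmony: shoyimmasho → shoyummasho.
Apply epenthesis: shoyummasho → shoyumimasho.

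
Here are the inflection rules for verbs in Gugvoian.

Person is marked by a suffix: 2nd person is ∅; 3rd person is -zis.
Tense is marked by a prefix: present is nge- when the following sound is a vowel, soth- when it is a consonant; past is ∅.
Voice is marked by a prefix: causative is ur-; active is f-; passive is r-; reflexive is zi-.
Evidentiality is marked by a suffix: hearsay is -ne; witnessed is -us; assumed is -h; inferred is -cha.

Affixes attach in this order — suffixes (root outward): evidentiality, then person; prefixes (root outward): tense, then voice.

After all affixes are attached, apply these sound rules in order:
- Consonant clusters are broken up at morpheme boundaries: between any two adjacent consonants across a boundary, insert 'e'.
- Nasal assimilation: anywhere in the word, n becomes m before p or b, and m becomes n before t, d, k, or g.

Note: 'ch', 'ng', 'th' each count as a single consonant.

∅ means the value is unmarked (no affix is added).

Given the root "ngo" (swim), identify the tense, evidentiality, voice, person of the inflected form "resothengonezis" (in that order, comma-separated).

Segment: r-soth-ngo-ne-zis.
tense: nge/soth- → present.
evidentiality: -ne → hearsay.
voice: r- → passive.
person: -zis → 3rd person.

present, hearsay, passive, 3rd person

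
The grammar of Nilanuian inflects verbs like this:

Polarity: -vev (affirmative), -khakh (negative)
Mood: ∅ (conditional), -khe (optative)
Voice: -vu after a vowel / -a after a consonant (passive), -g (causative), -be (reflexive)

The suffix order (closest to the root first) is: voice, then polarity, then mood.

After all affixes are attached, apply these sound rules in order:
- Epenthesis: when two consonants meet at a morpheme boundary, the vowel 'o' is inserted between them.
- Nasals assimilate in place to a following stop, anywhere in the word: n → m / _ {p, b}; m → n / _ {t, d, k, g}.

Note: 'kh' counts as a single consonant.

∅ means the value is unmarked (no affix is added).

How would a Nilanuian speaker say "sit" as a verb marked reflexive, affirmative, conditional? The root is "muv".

Attach voice reflexive -be → muvbe.
Attach polarity affirmative -vev → muvbevev.
mood = conditional: zero marking, form stays muvbevev.
Apply epenthesis: muvbevev → muvobevev.
Nasal assimilation: no change.

muvobevev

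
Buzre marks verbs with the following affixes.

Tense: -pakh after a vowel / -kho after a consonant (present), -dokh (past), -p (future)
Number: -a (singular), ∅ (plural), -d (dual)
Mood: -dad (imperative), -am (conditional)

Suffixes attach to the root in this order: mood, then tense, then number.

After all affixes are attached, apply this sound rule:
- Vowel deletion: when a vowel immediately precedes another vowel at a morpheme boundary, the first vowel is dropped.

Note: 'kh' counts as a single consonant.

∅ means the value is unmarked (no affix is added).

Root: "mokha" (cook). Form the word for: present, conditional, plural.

mokhamkho

Attach mood conditional -am → mokhaam.
Attach tense present -kho (after consonant 'm') → mokhaamkho.
number = plural: zero marking, form stays mokhaamkho.
Apply vowel deletion: mokhaamkho → mokhamkho.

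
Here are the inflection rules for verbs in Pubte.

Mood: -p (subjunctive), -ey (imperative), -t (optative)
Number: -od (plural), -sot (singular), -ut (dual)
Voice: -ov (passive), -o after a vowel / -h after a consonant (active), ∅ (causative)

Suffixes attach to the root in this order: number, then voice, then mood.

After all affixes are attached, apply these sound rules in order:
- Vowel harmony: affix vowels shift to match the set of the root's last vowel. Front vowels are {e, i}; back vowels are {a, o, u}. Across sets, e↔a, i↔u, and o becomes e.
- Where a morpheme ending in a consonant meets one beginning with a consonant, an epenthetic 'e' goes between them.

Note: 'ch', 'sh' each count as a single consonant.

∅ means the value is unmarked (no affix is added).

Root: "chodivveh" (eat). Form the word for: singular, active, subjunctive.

Attach number singular -sot → chodivvehsot.
Attach voice active -h (after consonant 't') → chodivvehsoth.
Attach mood subjunctive -p → chodivvehsothp.
Apply vowel harmony: chodivvehsothp → chodivvehsethp.
Apply epenthesis: chodivvehsethp → chodivvehesetehep.

chodivvehesetehep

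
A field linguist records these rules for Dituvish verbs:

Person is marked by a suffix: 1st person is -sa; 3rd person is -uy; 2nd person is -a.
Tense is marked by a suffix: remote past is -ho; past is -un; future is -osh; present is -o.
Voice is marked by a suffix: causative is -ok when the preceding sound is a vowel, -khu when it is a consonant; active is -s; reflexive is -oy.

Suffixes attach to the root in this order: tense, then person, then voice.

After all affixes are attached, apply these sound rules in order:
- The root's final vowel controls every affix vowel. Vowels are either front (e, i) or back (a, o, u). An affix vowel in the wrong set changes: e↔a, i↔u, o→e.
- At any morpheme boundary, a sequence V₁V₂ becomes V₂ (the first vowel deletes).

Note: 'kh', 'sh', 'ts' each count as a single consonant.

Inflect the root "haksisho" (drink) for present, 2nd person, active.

haksishas

Attach tense present -o → haksishoo.
Attach person 2nd person -a → haksishooa.
Attach voice active -s → haksishooas.
Vowel harmony: no change.
Apply vowel deletion: haksishooas → haksishas.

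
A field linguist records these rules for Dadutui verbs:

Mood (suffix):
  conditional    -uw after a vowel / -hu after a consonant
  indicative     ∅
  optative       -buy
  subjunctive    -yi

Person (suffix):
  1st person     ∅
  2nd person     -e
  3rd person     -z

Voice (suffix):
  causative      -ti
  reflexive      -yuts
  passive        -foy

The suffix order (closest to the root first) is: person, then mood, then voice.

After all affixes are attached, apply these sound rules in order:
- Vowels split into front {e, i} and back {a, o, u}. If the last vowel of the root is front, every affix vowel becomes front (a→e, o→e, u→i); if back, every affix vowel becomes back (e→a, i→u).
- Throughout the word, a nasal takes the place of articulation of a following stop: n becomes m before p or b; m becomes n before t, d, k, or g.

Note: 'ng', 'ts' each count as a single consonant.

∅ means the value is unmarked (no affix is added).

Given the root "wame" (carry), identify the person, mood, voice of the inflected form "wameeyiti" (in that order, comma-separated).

Segment: wame-e-yi-ti.
person: -e → 2nd person.
mood: -yi → subjunctive.
voice: -ti → causative.

2nd person, subjunctive, causative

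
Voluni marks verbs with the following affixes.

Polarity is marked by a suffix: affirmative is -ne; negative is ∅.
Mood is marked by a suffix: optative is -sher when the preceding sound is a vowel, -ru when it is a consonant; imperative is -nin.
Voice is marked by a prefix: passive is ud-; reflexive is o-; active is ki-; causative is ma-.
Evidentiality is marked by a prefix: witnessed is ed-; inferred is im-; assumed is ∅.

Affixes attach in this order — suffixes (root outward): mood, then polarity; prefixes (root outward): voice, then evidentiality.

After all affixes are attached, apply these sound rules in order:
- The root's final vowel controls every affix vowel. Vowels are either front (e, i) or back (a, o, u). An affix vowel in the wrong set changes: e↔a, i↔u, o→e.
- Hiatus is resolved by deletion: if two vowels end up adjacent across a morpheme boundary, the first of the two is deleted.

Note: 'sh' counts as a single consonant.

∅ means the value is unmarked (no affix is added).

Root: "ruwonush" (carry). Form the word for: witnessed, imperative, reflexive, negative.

Attach mood imperative -nin → ruwonushnin.
Attach voice reflexive o- → oruwonushnin.
Attach evidentiality witnessed ed- → edoruwonushnin.
polarity = negative: zero marking, form stays edoruwonushnin.
Apply vowel harmony: edoruwonushnin → adoruwonushnun.
Vowel deletion: no change.

adoruwonushnun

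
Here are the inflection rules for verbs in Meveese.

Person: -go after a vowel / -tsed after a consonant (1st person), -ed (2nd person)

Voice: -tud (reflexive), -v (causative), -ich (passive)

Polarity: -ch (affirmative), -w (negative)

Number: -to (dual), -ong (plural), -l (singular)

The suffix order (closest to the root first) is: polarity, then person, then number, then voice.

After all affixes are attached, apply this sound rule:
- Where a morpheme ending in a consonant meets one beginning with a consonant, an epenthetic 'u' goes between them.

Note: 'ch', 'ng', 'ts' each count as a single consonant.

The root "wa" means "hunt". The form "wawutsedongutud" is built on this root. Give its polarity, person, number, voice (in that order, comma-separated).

Segment: wa-w-tsed-ong-tud.
polarity: -w → negative.
person: -go/tsed → 1st person.
number: -ong → plural.
voice: -tud → reflexive.

negative, 1st person, plural, reflexive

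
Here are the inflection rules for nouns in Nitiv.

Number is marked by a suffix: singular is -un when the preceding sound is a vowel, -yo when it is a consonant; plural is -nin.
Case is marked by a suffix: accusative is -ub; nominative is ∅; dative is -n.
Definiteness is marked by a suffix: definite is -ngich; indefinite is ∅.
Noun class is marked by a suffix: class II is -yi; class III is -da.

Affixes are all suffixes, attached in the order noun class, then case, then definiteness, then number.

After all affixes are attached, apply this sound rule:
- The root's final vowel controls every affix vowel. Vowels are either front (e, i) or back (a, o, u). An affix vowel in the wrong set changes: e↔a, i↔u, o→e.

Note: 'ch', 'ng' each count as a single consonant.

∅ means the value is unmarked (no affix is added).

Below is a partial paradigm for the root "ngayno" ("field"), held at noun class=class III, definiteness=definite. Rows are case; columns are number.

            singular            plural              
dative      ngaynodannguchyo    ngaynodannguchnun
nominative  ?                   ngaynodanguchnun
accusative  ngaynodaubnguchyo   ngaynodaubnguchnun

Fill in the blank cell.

Attach noun class class III -da → ngaynoda.
case = nominative: zero marking, form stays ngaynoda.
Attach definiteness definite -ngich → ngaynodangich.
Attach number singular -yo (after consonant 'ch') → ngaynodangichyo.
Apply vowel harmony: ngaynodangichyo → ngaynodanguchyo.

ngaynodanguchyo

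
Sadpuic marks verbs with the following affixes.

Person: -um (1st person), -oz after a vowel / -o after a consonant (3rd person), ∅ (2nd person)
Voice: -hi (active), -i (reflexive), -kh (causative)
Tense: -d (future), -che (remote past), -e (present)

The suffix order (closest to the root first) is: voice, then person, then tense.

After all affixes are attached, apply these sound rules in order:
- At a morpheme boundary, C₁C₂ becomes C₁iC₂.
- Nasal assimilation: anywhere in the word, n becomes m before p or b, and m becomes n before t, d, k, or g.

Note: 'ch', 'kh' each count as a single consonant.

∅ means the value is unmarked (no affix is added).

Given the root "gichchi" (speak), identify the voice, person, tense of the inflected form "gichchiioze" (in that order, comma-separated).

Segment: gichchi-i-oz-e.
voice: -i → reflexive.
person: -oz/o → 3rd person.
tense: -e → present.

reflexive, 3rd person, present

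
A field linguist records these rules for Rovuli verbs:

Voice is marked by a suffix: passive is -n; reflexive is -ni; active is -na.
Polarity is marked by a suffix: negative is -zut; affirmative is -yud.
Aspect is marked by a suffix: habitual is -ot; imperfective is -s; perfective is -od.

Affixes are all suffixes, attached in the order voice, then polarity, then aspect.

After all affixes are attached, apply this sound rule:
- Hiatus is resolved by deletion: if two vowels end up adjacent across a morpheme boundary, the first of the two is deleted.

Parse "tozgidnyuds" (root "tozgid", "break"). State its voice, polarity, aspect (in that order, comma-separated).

Segment: tozgid-n-yud-s.
voice: -n → passive.
polarity: -yud → affirmative.
aspect: -s → imperfective.

passive, affirmative, imperfective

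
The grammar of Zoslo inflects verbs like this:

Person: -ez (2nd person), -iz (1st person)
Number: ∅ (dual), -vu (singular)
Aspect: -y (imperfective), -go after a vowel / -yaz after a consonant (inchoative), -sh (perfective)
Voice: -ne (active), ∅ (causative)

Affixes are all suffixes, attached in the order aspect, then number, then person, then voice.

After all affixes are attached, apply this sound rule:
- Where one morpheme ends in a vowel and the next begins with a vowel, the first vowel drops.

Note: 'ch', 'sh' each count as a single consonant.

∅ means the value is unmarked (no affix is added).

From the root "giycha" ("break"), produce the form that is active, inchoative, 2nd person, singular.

giychagovezne

Attach aspect inchoative -go (after vowel 'a') → giychago.
Attach number singular -vu → giychagovu.
Attach person 2nd person -ez → giychagovuez.
Attach voice active -ne → giychagovuezne.
Apply vowel deletion: giychagovuezne → giychagovezne.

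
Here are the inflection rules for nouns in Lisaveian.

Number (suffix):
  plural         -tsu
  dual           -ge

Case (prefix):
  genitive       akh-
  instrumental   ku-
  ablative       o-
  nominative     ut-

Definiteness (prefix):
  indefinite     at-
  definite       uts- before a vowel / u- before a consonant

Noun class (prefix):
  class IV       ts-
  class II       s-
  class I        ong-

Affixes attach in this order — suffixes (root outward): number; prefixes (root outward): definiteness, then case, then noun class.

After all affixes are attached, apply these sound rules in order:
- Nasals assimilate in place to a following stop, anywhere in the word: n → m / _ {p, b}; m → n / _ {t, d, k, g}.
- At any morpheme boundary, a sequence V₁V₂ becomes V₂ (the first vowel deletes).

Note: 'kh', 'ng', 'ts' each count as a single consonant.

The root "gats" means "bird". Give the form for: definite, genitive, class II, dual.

Attach number dual -ge → gatsge.
Attach definiteness definite u- (before consonant 'g') → ugatsge.
Attach case genitive akh- → akhugatsge.
Attach noun class class II s- → sakhugatsge.
Nasal assimilation: no change.
Vowel deletion: no change.

sakhugatsge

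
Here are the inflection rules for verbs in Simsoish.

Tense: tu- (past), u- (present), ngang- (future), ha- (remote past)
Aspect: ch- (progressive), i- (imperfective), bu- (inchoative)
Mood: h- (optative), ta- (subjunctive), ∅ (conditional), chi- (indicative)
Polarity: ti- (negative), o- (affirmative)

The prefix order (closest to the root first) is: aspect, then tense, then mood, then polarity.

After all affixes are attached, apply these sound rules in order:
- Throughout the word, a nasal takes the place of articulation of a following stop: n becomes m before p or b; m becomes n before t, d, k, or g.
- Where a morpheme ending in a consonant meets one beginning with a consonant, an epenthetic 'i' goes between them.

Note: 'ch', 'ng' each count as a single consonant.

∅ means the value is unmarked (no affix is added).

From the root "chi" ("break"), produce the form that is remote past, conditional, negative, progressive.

tihachichi

Attach aspect progressive ch- → chchi.
Attach tense remote past ha- → hachchi.
mood = conditional: zero marking, form stays hachchi.
Attach polarity negative ti- → tihachchi.
Nasal assimilation: no change.
Apply epenthesis: tihachchi → tihachichi.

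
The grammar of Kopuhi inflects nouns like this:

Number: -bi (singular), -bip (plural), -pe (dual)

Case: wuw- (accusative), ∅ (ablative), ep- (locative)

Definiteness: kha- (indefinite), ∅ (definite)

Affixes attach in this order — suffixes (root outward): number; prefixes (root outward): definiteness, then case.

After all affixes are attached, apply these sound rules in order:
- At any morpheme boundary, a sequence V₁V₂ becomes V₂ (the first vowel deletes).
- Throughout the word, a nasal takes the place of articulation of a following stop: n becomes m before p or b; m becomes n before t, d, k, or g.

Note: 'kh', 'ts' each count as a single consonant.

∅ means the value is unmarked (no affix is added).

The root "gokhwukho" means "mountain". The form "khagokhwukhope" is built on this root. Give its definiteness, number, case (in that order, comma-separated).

Segment: kha-gokhwukho-pe.
definiteness: kha- → indefinite.
number: -pe → dual.
case: ∅ → ablative.

indefinite, dual, ablative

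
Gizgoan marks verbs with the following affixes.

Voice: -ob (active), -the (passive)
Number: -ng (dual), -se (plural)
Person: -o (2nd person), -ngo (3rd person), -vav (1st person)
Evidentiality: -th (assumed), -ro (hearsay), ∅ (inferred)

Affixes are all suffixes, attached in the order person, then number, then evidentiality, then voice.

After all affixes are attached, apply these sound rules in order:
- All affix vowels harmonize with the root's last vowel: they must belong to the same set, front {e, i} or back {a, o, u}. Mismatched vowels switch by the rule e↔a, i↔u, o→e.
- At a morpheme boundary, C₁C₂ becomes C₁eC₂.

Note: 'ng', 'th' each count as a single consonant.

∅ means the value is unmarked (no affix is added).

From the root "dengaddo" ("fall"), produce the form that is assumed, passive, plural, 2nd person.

Attach person 2nd person -o → dengaddoo.
Attach number plural -se → dengaddoose.
Attach evidentiality assumed -th → dengaddooseth.
Attach voice passive -the → dengaddooseththe.
Apply vowel harmony: dengaddooseththe → dengaddoosaththa.
Apply epenthesis: dengaddoosaththa → dengaddoosathetha.

dengaddoosathetha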